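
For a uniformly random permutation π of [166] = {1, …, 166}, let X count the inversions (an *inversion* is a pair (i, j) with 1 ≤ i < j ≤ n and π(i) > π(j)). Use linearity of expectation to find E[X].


Write X = Σ X_I over the C(166, 2) = 13695 pairs i < j, with X_I the indicator of one inversion.
There are 13695 indicators.
For each fixed pair i < j, the values π(i) and π(j) are two distinct elements of {1, …, 166} in uniformly random order; by symmetry P[π(i) > π(j)] = 1/2.
By linearity: E[X] = 13695 · (1/2) = C(166, 2) · (1/2) = 13695/2 = 13695/2 ≈ 6847.500.

E[X] = 13695/2 = 6847.500.


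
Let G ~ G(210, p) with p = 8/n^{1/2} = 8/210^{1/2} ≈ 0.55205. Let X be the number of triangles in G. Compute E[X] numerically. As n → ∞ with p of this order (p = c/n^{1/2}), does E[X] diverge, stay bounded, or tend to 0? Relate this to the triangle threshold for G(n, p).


Number of potential triangles: C(210, 3) = 1521520.
Each occurs with probability p³ ≈ (0.55205)³ ≈ 1.6824456e-01.
By linearity: E[X] = C(210, 3)·p³ ≈ 1521520 · 1.6824456e-01 ≈ 255987.45596.
Since α = 1/2 < 1, p = c/n^{1/2} ≫ 1/n is above the triangle threshold p ~ 1/n. Asymptotically E[X] ~ (c³/6)·n^{3(1−α)} = (8³/6)·n^{1.5} → ∞; triangles are abundant w.h.p.

E[X] ≈ 255987.45596; in regime p = Θ(1/n^{1/2}) E[X] diverges (above the triangle threshold p ~ 1/n).


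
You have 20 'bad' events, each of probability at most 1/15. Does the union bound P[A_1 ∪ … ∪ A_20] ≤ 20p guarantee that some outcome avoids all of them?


Union bound: P[∪_{i=1}^{20} A_i] ≤ Σ_i P[A_i] ≤ 20·p = 20·(1/15) = 4/3.
Numerically: 4/3 ≈ 1.3333333.
Is 4/3 < 1? NO.
Since the bound 4/3 is ≥ 1, the union bound is uninformative here; it does NOT by itself certify existence.

20·p = 4/3 ≈ 1.3333333; existence NOT certified by the union bound.


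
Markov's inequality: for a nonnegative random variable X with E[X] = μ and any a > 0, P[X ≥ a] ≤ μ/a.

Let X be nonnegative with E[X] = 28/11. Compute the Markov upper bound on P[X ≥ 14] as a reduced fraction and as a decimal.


μ = E[X] = 28/11, a = 14.
Markov: P[X ≥ 14] ≤ μ/a = (28/11)/14 = 2/11.
Numerically: ≈ 0.181818.
(Since a = 14 > μ = 2.545455, the bound 2/11 is < 1 and informative.)

P[X ≥ 14] ≤ 2/11 ≈ 0.181818.


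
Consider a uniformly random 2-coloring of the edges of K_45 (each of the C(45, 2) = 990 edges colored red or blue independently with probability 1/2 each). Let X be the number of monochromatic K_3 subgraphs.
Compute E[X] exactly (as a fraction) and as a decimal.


Let X = Σ_S X_S over the C(45, 3) = 14190 subsets S of size 3, where X_S = 1 if the K_3 on S is monochromatic.
For a fixed S, the K_3 on S has C(3, 2) = 3 edges. P[all 3 edges red] = (1/2)^3, and likewise for blue, so P[monochromatic] = 2·(1/2)^3 = 2^{1 − 3} = 1/4.
By linearity: E[X] = C(45, 3) · 2^{1 − 3} = 14190 · 1/4 = 7095/2.
Numerically: E[X] ≈ 3547.500000.

E[X] = C(45,3)·2^(1−C(3,2)) = 7095/2 ≈ 3547.500000.


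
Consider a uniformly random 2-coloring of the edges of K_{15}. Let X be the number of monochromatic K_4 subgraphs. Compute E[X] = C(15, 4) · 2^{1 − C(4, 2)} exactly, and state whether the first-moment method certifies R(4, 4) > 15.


E[X] = C(15, 4) · 2^{1 − 6} = 1365 · 2^{−5} = 1365/32.
As a reduced fraction: E[X] = 1365/32 ≈ 42.6562.
Is E[X] < 1? NO.
Since E[X] ≥ 1, the first-moment bound is inconclusive at n = 15; it does NOT by itself certify R(4, 4) > 15.

E[X] = 1365/32 ≈ 42.6562; E[X] ≥ 1; first-moment method inconclusive here.


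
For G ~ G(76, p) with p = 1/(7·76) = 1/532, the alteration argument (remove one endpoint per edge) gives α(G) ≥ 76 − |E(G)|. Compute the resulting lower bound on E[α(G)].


E[|E(G)|] = C(76, 2)·p = 2850 · (1/532) = 75/14.
E[α(G)] ≥ n − E[|E(G)|] = 76 − 75/14 = 989/14.
Numerically: ≈ 70.643.
(This is only a lower bound; the true E[α(G)] may be larger.)

E[α(G)] ≥ 989/14 ≈ 70.643.


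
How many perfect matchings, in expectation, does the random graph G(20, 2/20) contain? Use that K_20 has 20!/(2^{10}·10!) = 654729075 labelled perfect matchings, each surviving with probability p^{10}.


K_20 has 20!/(2^{10}·10!) = 654729075 labelled perfect matchings.
For each such perfect matching H, let X_H = 1 if all 10 edges of H are present in G. Then P[X_H = 1] = p^{10} = (1/10)^{10} = 1/10000000000.
By linearity of expectation: E[X] = Σ_H E[X_H] = 654729075 · p^{10} = 654729075 · 1/10000000000 = 26189163/400000000.
Numerically: E[X] ≈ 0.065473.

E[X] = 654729075 · (1/10)^{10} = 26189163/400000000 ≈ 0.065473.


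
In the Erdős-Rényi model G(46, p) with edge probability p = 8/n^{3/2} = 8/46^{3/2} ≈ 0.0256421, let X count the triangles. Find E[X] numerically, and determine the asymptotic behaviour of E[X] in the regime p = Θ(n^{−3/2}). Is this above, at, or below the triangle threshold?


Number of potential triangles: C(46, 3) = 15180.
Each occurs with probability p³ ≈ (0.0256421)³ ≈ 1.68600834e-05.
By linearity: E[X] = C(46, 3)·p³ ≈ 15180 · 1.68600834e-05 ≈ 0.255936.
Since α = 3/2 > 1, p = c/n^{3/2} = o(1/n) is below the triangle threshold p ~ 1/n. Asymptotically E[X] ~ (c³/6)·n^{3(1−α)} = (8³/6)·n^{-1.5} → 0, so by Markov's inequality G has no triangles w.h.p.

E[X] ≈ 0.255936; in regime p = Θ(1/n^{3/2}) E[X] tends to 0 (below the triangle threshold p ~ 1/n).


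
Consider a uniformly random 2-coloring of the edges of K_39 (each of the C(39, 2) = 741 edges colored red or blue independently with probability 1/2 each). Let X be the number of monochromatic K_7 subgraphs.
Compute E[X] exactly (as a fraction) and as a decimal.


Let X = Σ_S X_S over the C(39, 7) = 15380937 subsets S of size 7, where X_S = 1 if the K_7 on S is monochromatic.
For a fixed S, the K_7 on S has C(7, 2) = 21 edges. P[all 21 edges red] = (1/2)^21, and likewise for blue, so P[monochromatic] = 2·(1/2)^21 = 2^{1 − 21} = 1/1048576.
By linearity: E[X] = C(39, 7) · 2^{1 − 21} = 15380937 · 1/1048576 = 15380937/1048576.
Numerically: E[X] ≈ 14.66840.

E[X] = C(39,7)·2^(1−C(7,2)) = 15380937/1048576 ≈ 14.66840.


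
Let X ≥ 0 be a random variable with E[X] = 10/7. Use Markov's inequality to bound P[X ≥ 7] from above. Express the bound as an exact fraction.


μ = E[X] = 10/7, a = 7.
Markov: P[X ≥ 7] ≤ μ/a = (10/7)/7 = 10/49.
Numerically: ≈ 0.20408.
(Since a = 7 > μ = 1.42857, the bound 10/49 is < 1 and informative.)

P[X ≥ 7] ≤ 10/49 ≈ 0.20408.


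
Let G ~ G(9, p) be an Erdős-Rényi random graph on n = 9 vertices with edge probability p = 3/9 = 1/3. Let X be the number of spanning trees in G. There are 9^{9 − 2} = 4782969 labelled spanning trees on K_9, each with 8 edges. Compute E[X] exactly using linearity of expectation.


K_9 has 9^{9 − 2} = 4782969 labelled spanning trees.
For each such spanning tree H, let X_H = 1 if all 8 edges of H are present in G. Then P[X_H = 1] = p^{8} = (1/3)^{8} = 1/6561.
By linearity: E[X] = Σ_H E[X_H] = 4782969 · p^{8} = 4782969 · 1/6561 = 729.
Numerically: E[X] ≈ 729.

E[X] = 4782969 · (1/3)^{8} = 729 ≈ 729.


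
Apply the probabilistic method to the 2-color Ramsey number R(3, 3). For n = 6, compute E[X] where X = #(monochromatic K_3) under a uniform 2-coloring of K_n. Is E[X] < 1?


E[X] = C(6, 3) · 2^{1 − 3} = 20 · 2^{−2} = 20/4.
As a reduced fraction: E[X] = 5 ≈ 5.000.
Is E[X] < 1? NO.
Since E[X] ≥ 1, the first-moment bound is inconclusive at n = 6; it does NOT by itself certify R(3, 3) > 6.

E[X] = 5 ≈ 5.000; E[X] ≥ 1; first-moment method inconclusive here.


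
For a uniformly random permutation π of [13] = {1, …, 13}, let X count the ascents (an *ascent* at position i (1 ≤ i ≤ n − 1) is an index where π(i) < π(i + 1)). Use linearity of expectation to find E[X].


Write X = Σ X_I over i = 1, …, 12, with X_I the indicator of one ascent.
There are 12 indicators.
For each fixed i, the pair (π(i), π(i+1)) is a uniformly random ordered pair of distinct values from {1, …, 13}; by symmetry P[π(i) < π(i+1)] = 1/2.
By linearity: E[X] = 12 · (1/2) = (13 − 1) · (1/2) = 6 ≈ 6.0000.

E[X] = 6 = 6.0000.


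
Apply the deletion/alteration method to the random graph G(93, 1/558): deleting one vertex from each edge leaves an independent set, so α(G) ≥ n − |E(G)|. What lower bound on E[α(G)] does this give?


E[|E(G)|] = C(93, 2)·p = 4278 · (1/558) = 23/3.
E[α(G)] ≥ n − E[|E(G)|] = 93 − 23/3 = 256/3.
Numerically: ≈ 85.333.
(This is only a lower bound; the true E[α(G)] may be larger.)

E[α(G)] ≥ 256/3 ≈ 85.333.


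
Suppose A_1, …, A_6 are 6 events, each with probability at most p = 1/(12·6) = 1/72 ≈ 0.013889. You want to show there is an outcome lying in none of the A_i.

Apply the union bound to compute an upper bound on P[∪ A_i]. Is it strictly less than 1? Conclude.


Union bound: P[∪_{i=1}^{6} A_i] ≤ Σ_i P[A_i] ≤ 6·p = 6·(1/72) = 1/12.
Numerically: 1/12 ≈ 0.083333.
Is 1/12 < 1? YES.
Since P[∪ A_i] ≤ 1/12 < 1, the complement has P[∩ A_i^c] ≥ 1 − 1/12 = 11/12 > 0, so some outcome avoids every A_i.

6·p = 1/12 ≈ 0.083333; existence CERTIFIED by the union bound.


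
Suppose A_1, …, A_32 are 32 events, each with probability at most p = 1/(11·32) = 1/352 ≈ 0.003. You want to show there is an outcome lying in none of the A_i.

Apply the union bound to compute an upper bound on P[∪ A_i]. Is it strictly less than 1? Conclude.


Union bound: P[∪_{i=1}^{32} A_i] ≤ Σ_i P[A_i] ≤ 32·p = 32·(1/352) = 1/11.
Numerically: 1/11 ≈ 0.091.
Is 1/11 < 1? YES.
Since P[∪ A_i] ≤ 1/11 < 1, the complement has P[∩ A_i^c] ≥ 1 − 1/11 = 10/11 > 0, so some outcome avoids every A_i.

32·p = 1/11 ≈ 0.091; existence CERTIFIED by the union bound.


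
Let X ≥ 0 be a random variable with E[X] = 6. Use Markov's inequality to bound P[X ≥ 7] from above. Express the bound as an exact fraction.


μ = E[X] = 6, a = 7.
Markov: P[X ≥ 7] ≤ μ/a = (6)/7 = 6/7.
Numerically: ≈ 0.857143.
(Since a = 7 > μ = 6.000000, the bound 6/7 is < 1 and informative.)

P[X ≥ 7] ≤ 6/7 ≈ 0.857143.


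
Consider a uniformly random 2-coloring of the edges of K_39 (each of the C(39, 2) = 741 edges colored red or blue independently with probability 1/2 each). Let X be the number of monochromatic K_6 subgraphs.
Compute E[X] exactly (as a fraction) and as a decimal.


Let X = Σ_S X_S over the C(39, 6) = 3262623 subsets S of size 6, where X_S = 1 if the K_6 on S is monochromatic.
For a fixed S, the K_6 on S has C(6, 2) = 15 edges. P[all 15 edges red] = (1/2)^15, and likewise for blue, so P[monochromatic] = 2·(1/2)^15 = 2^{1 − 15} = 1/16384.
By linearity: E[X] = C(39, 6) · 2^{1 − 15} = 3262623 · 1/16384 = 3262623/16384.
Numerically: E[X] ≈ 199.134705.

E[X] = C(39,6)·2^(1−C(6,2)) = 3262623/16384 ≈ 199.134705.


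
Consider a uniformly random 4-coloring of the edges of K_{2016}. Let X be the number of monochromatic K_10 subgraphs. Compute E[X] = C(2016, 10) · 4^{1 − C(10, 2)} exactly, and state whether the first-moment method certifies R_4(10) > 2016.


E[X] = C(2016, 10) · 4^{1 − 45} = 298835995845288230309989008 · 4^{−44} = 298835995845288230309989008/309485009821345068724781056.
As a reduced fraction: E[X] = 18677249740330514394374313/19342813113834066795298816 ≈ 0.9655912.
Is E[X] < 1? YES.
Since E[X] < 1, there exists a 4-coloring of K_{2016} with no monochromatic K_10; hence R_4(10) > 2016.

E[X] = 18677249740330514394374313/19342813113834066795298816 ≈ 0.9655912; E[X] < 1, so R_4(10) > 2016.


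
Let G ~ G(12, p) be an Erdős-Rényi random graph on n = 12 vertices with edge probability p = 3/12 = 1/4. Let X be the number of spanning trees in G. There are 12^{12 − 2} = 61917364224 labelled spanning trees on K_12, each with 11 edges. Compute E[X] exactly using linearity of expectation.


K_12 has 12^{12 − 2} = 61917364224 labelled spanning trees.
For each such spanning tree H, let X_H = 1 if all 11 edges of H are present in G. Then P[X_H = 1] = p^{11} = (1/4)^{11} = 1/4194304.
By linearity: E[X] = Σ_H E[X_H] = 61917364224 · p^{11} = 61917364224 · 1/4194304 = 59049/4.
Numerically: E[X] ≈ 14762.

E[X] = 61917364224 · (1/4)^{11} = 59049/4 ≈ 14762.


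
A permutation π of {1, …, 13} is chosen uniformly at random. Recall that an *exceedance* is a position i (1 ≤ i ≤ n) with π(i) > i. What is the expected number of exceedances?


Write X = Σ_{i=1}^{13} X_i, where X_i = 1_{π(i) > i}.
For each fixed i, π(i) is uniform over {1, …, 13} (marginal of a uniform permutation), so P[π(i) > i] = (n − i)/n. Summing: Σ_{i=1}^{13} (n − i)/n = (0 + 1 + … + 12)/13 = 13(13 − 1)/(2·13) = (13 − 1)/2.
Hence E[X] = Σ_{i=1}^{13} (13 − i)/13 = 6 ≈ 6.0000.

E[X] = 6 = 6.0000.


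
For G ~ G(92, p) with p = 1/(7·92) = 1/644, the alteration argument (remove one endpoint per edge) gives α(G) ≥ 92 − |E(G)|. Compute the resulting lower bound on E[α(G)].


E[|E(G)|] = C(92, 2)·p = 4186 · (1/644) = 13/2.
E[α(G)] ≥ n − E[|E(G)|] = 92 − 13/2 = 171/2.
Numerically: ≈ 85.50000.
(This is only a lower bound; the true E[α(G)] may be larger.)

E[α(G)] ≥ 171/2 ≈ 85.50000.


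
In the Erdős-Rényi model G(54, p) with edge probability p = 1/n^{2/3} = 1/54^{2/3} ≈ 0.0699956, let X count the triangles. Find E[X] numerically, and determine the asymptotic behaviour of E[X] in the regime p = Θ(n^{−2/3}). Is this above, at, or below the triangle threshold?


Number of potential triangles: C(54, 3) = 24804.
Each occurs with probability p³ ≈ (0.0699956)³ ≈ 3.42935528e-04.
By linearity: E[X] = C(54, 3)·p³ ≈ 24804 · 3.42935528e-04 ≈ 8.506173.
Since α = 2/3 < 1, p = c/n^{2/3} ≫ 1/n is above the triangle threshold p ~ 1/n. Asymptotically E[X] ~ (c³/6)·n^{3(1−α)} = (1³/6)·n^{1} → ∞; triangles are abundant w.h.p.

E[X] ≈ 8.506173; in regime p = Θ(1/n^{2/3}) E[X] diverges (above the triangle threshold p ~ 1/n).


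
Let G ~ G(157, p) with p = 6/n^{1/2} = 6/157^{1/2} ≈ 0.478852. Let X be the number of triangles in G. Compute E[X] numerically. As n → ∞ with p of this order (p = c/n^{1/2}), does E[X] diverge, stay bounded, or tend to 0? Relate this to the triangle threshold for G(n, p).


Number of potential triangles: C(157, 3) = 632710.
Each occurs with probability p³ ≈ (0.478852)³ ≈ 1.09800489e-01.
By linearity: E[X] = C(157, 3)·p³ ≈ 632710 · 1.09800489e-01 ≈ 69471.867119.
Since α = 1/2 < 1, p = c/n^{1/2} ≫ 1/n is above the triangle threshold p ~ 1/n. Asymptotically E[X] ~ (c³/6)·n^{3(1−α)} = (6³/6)·n^{1.5} → ∞; triangles are abundant w.h.p.

E[X] ≈ 69471.867119; in regime p = Θ(1/n^{1/2}) E[X] diverges (above the triangle threshold p ~ 1/n).


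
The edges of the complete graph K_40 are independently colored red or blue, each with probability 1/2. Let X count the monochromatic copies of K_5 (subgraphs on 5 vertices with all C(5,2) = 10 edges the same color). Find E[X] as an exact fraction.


Let X = Σ_S X_S over the C(40, 5) = 658008 subsets S of size 5, where X_S = 1 if the K_5 on S is monochromatic.
For a fixed S, the K_5 on S has C(5, 2) = 10 edges. P[all 10 edges red] = (1/2)^10, and likewise for blue, so P[monochromatic] = 2·(1/2)^10 = 2^{1 − 10} = 1/512.
By linearity: E[X] = C(40, 5) · 2^{1 − 10} = 658008 · 1/512 = 82251/64.
Numerically: E[X] ≈ 1285.1719.

E[X] = C(40,5)·2^(1−C(5,2)) = 82251/64 ≈ 1285.1719.


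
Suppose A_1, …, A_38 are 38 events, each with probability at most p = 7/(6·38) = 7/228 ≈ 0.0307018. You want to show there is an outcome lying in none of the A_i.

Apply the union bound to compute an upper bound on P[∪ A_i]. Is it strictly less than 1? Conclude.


Union bound: P[∪_{i=1}^{38} A_i] ≤ Σ_i P[A_i] ≤ 38·p = 38·(7/228) = 7/6.
Numerically: 7/6 ≈ 1.1666667.
Is 7/6 < 1? NO.
Since the bound 7/6 is ≥ 1, the union bound is uninformative here; it does NOT by itself certify existence.

38·p = 7/6 ≈ 1.1666667; existence NOT certified by the union bound.


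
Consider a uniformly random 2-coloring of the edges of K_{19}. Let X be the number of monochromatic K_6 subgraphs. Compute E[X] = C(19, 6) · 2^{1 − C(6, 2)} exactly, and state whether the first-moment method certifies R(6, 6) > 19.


E[X] = C(19, 6) · 2^{1 − 15} = 27132 · 2^{−14} = 27132/16384.
As a reduced fraction: E[X] = 6783/4096 ≈ 1.65601.
Is E[X] < 1? NO.
Since E[X] ≥ 1, the first-moment bound is inconclusive at n = 19; it does NOT by itself certify R(6, 6) > 19.

E[X] = 6783/4096 ≈ 1.65601; E[X] ≥ 1; first-moment method inconclusive here.


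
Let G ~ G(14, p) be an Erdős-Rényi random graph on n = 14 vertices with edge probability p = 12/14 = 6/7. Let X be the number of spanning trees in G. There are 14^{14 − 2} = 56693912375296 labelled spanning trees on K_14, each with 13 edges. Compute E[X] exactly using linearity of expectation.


K_14 has 14^{14 − 2} = 56693912375296 labelled spanning trees.
For each such spanning tree H, let X_H = 1 if all 13 edges of H are present in G. Then P[X_H = 1] = p^{13} = (6/7)^{13} = 13060694016/96889010407.
By linearity of expectation: E[X] = Σ_H E[X_H] = 56693912375296 · p^{13} = 56693912375296 · 13060694016/96889010407 = 53496602689536/7.
Numerically: E[X] ≈ 7.64237e+12.

E[X] = 56693912375296 · (6/7)^{13} = 53496602689536/7 ≈ 7.64237e+12.


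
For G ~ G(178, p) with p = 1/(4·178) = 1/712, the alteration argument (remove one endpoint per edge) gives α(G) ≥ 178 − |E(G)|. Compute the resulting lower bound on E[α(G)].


E[|E(G)|] = C(178, 2)·p = 15753 · (1/712) = 177/8.
E[α(G)] ≥ n − E[|E(G)|] = 178 − 177/8 = 1247/8.
Numerically: ≈ 155.8750.
(This is only a lower bound; the true E[α(G)] may be larger.)

E[α(G)] ≥ 1247/8 ≈ 155.8750.


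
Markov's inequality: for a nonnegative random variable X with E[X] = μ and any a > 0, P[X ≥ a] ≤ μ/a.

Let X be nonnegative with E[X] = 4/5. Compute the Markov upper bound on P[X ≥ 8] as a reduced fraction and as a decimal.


μ = E[X] = 4/5, a = 8.
Markov: P[X ≥ 8] ≤ μ/a = (4/5)/8 = 1/10.
Numerically: ≈ 0.100000.
(Since a = 8 > μ = 0.800000, the bound 1/10 is < 1 and informative.)

P[X ≥ 8] ≤ 1/10 ≈ 0.100000.


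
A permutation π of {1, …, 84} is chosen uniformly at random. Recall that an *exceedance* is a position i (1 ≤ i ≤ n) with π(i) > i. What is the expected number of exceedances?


Write X = Σ_{i=1}^{84} X_i, where X_i = 1_{π(i) > i}.
For each fixed i, π(i) is uniform over {1, …, 84} (marginal of a uniform permutation), so P[π(i) > i] = (n − i)/n. Summing: Σ_{i=1}^{84} (n − i)/n = (0 + 1 + … + 83)/84 = 84(84 − 1)/(2·84) = (84 − 1)/2.
Hence E[X] = Σ_{i=1}^{84} (84 − i)/84 = 83/2 ≈ 41.5000.

E[X] = 83/2 = 41.5000.


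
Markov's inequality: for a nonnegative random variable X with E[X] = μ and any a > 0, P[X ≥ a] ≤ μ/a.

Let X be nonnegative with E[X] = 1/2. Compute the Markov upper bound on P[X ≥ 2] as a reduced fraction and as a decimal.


μ = E[X] = 1/2, a = 2.
Markov: P[X ≥ 2] ≤ μ/a = (1/2)/2 = 1/4.
Numerically: ≈ 0.250.
(Since a = 2 > μ = 0.500, the bound 1/4 is < 1 and informative.)

P[X ≥ 2] ≤ 1/4 ≈ 0.250.


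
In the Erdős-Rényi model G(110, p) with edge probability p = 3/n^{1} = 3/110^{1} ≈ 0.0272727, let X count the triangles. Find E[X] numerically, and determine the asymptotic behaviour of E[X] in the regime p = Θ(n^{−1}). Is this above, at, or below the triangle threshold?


Number of potential triangles: C(110, 3) = 215820.
Each occurs with probability p³ ≈ (0.0272727)³ ≈ 2.02854996e-05.
By linearity: E[X] = C(110, 3)·p³ ≈ 215820 · 2.02854996e-05 ≈ 4.378017.
Here α = 1, so p = 3/n is exactly at the triangle threshold p ~ 1/n. Asymptotically E[X] → c³/6 = 3³/6 = 9/2 ≈ 4.500000, a bounded constant. In this regime the triangle count is asymptotically Poisson(c³/6).

E[X] ≈ 4.378017; in regime p = Θ(1/n^{1}) E[X] stays bounded (at the triangle threshold p ~ 1/n).


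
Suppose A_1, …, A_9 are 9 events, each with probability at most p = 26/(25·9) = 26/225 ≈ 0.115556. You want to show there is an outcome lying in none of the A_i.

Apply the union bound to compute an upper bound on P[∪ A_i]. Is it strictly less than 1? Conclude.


Union bound: P[∪_{i=1}^{9} A_i] ≤ Σ_i P[A_i] ≤ 9·p = 9·(26/225) = 26/25.
Numerically: 26/25 ≈ 1.040000.
Is 26/25 < 1? NO.
Since the bound 26/25 is ≥ 1, the union bound is uninformative here; it does NOT by itself certify existence.

9·p = 26/25 ≈ 1.040000; existence NOT certified by the union bound.


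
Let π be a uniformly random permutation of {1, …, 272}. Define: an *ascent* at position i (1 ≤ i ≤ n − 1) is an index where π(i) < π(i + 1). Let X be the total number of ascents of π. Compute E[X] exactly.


Write X = Σ X_I over i = 1, …, 271, with X_I the indicator of one ascent.
There are 271 indicators.
For each fixed i, the pair (π(i), π(i+1)) is a uniformly random ordered pair of distinct values from {1, …, 272}; by symmetry P[π(i) < π(i+1)] = 1/2.
By linearity: E[X] = 271 · (1/2) = (272 − 1) · (1/2) = 271/2 ≈ 135.500000.

E[X] = 271/2 = 135.500000.


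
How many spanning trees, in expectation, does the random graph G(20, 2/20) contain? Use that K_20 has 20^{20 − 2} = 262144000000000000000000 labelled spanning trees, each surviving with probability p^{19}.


K_20 has 20^{20 − 2} = 262144000000000000000000 labelled spanning trees.
For each such spanning tree H, let X_H = 1 if all 19 edges of H are present in G. Then P[X_H = 1] = p^{19} = (1/10)^{19} = 1/10000000000000000000.
By linearity: E[X] = Σ_H E[X_H] = 262144000000000000000000 · p^{19} = 262144000000000000000000 · 1/10000000000000000000 = 131072/5.
Numerically: E[X] ≈ 26214.

E[X] = 262144000000000000000000 · (1/10)^{19} = 131072/5 ≈ 26214.


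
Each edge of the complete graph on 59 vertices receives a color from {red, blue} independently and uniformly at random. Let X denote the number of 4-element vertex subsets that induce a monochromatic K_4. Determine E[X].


Let X = Σ_S X_S over the C(59, 4) = 455126 subsets S of size 4, where X_S = 1 if the K_4 on S is monochromatic.
For a fixed S, the K_4 on S has C(4, 2) = 6 edges. P[all 6 edges red] = (1/2)^6, and likewise for blue, so P[monochromatic] = 2·(1/2)^6 = 2^{1 − 6} = 1/32.
By linearity of expectation: E[X] = C(59, 4) · 2^{1 − 6} = 455126 · 1/32 = 227563/16.
Numerically: E[X] ≈ 14222.68750.

E[X] = C(59,4)·2^(1−C(4,2)) = 227563/16 ≈ 14222.68750.


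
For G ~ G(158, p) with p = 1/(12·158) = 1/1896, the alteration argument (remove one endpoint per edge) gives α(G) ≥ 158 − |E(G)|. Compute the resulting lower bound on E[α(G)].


E[|E(G)|] = C(158, 2)·p = 12403 · (1/1896) = 157/24.
E[α(G)] ≥ n − E[|E(G)|] = 158 − 157/24 = 3635/24.
Numerically: ≈ 151.45833.
(This is only a lower bound; the true E[α(G)] may be larger.)

E[α(G)] ≥ 3635/24 ≈ 151.45833.


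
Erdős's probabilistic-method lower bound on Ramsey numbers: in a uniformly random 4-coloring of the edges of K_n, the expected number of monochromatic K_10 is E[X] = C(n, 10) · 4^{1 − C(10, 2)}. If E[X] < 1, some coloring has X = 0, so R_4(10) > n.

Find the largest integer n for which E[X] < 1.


We need C(n, 10) · 4^{1 − 45} < 1, i.e. C(n, 10) < 4^{45 − 1} = 309485009821345068724781056.
Check values of n near the boundary:
  n = 2017: C(2017, 10) = 300324964434452596180990448; 300324964434452596180990448 < 309485009821345068724781056? YES
  n = 2018: C(2018, 10) = 301820606687612220663963508; 301820606687612220663963508 < 309485009821345068724781056? YES
  n = 2019: C(2019, 10) = 303322949179835278009229628; 303322949179835278009229628 < 309485009821345068724781056? YES
  n = 2020: C(2020, 10) = 304832018578739931133653656; 304832018578739931133653656 < 309485009821345068724781056? YES
  n = 2021: C(2021, 10) = 306347841644770462864800616; 306347841644770462864800616 < 309485009821345068724781056? YES
  n = 2022: C(2022, 10) = 307870445231474093395937796; 307870445231474093395937796 < 309485009821345068724781056? YES
  n = 2023: C(2023, 10) = 309399856285778485315440716; 309399856285778485315440716 < 309485009821345068724781056? YES
  n = 2024: C(2024, 10) = 310936101848269937576192656; 310936101848269937576192656 < 309485009821345068724781056? NO
The largest n with C(n, 10) < 309485009821345068724781056 is n = 2023 (where E[X] = 77349964071444621328860179/77371252455336267181195264 ≈ 0.9997). Hence R_4(10) > 2023, i.e. R_4(10) ≥ 2024.

Largest n = 2023; hence R_4(10) > 2023.


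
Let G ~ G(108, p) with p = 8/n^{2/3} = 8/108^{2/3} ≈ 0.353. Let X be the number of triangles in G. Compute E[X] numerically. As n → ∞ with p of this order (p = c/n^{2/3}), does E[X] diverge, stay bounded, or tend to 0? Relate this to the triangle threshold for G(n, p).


Number of potential triangles: C(108, 3) = 204156.
Each occurs with probability p³ ≈ (0.353)³ ≈ 4.38957e-02.
By linearity: E[X] = C(108, 3)·p³ ≈ 204156 · 4.38957e-02 ≈ 8961.580.
Since α = 2/3 < 1, p = c/n^{2/3} ≫ 1/n is above the triangle threshold p ~ 1/n. Asymptotically E[X] ~ (c³/6)·n^{3(1−α)} = (8³/6)·n^{1} → ∞; triangles are abundant w.h.p.

E[X] ≈ 8961.580; in regime p = Θ(1/n^{2/3}) E[X] diverges (above the triangle threshold p ~ 1/n).


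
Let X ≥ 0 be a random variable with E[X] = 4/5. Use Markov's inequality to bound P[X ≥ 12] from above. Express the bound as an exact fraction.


μ = E[X] = 4/5, a = 12.
Markov: P[X ≥ 12] ≤ μ/a = (4/5)/12 = 1/15.
Numerically: ≈ 0.06667.
(Since a = 12 > μ = 0.80000, the bound 1/15 is < 1 and informative.)

P[X ≥ 12] ≤ 1/15 ≈ 0.06667.


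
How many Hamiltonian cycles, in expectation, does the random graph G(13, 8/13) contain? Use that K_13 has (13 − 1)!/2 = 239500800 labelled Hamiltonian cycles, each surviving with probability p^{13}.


K_13 has (13 − 1)!/2 = 239500800 labelled Hamiltonian cycles.
For each such Hamiltonian cycle H, let X_H = 1 if all 13 edges of H are present in G. Then P[X_H = 1] = p^{13} = (8/13)^{13} = 549755813888/302875106592253.
Summing the indicators: E[X] = Σ_H E[X_H] = 239500800 · p^{13} = 239500800 · 549755813888/302875106592253 = 131666957230827110400/302875106592253.
Numerically: E[X] ≈ 4.35e+05.

E[X] = 239500800 · (8/13)^{13} = 131666957230827110400/302875106592253 ≈ 4.35e+05.


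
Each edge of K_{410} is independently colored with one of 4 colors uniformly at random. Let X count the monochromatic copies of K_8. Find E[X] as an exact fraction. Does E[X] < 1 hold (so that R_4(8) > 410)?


E[X] = C(410, 8) · 4^{1 − 28} = 18488798173326195 · 4^{−27} = 18488798173326195/18014398509481984.
As a reduced fraction: E[X] = 18488798173326195/18014398509481984 ≈ 1.0263345.
Is E[X] < 1? NO.
Since E[X] ≥ 1, the first-moment bound is inconclusive at n = 410; it does NOT by itself certify R_4(8) > 410.

E[X] = 18488798173326195/18014398509481984 ≈ 1.0263345; E[X] ≥ 1; first-moment method inconclusive here.


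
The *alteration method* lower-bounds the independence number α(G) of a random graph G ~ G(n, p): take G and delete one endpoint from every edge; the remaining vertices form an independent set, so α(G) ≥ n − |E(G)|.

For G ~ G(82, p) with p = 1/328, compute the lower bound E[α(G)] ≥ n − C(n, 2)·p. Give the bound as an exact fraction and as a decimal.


E[|E(G)|] = C(82, 2)·p = 3321 · (1/328) = 81/8.
E[α(G)] ≥ n − E[|E(G)|] = 82 − 81/8 = 575/8.
Numerically: ≈ 71.875000.
(This is only a lower bound; the true E[α(G)] may be larger.)

E[α(G)] ≥ 575/8 ≈ 71.875000.


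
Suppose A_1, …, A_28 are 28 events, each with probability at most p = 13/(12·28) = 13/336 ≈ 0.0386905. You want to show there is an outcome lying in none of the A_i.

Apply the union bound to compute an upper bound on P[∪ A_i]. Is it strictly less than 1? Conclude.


Union bound: P[∪_{i=1}^{28} A_i] ≤ Σ_i P[A_i] ≤ 28·p = 28·(13/336) = 13/12.
Numerically: 13/12 ≈ 1.0833333.
Is 13/12 < 1? NO.
Since the bound 13/12 is ≥ 1, the union bound is uninformative here; it does NOT by itself certify existence.

28·p = 13/12 ≈ 1.0833333; existence NOT certified by the union bound.


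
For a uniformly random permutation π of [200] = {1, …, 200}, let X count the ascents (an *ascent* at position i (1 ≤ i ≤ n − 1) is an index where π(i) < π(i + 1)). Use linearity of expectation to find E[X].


Write X = Σ X_I over i = 1, …, 199, with X_I the indicator of one ascent.
There are 199 indicators.
For each fixed i, the pair (π(i), π(i+1)) is a uniformly random ordered pair of distinct values from {1, …, 200}; by symmetry P[π(i) < π(i+1)] = 1/2.
By linearity: E[X] = 199 · (1/2) = (200 − 1) · (1/2) = 199/2 ≈ 99.500.

E[X] = 199/2 = 99.500.


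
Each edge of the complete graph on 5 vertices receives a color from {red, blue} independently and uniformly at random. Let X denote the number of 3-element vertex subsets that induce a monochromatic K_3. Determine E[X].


Let X = Σ_S X_S over the C(5, 3) = 10 subsets S of size 3, where X_S = 1 if the K_3 on S is monochromatic.
For a fixed S, the K_3 on S has C(3, 2) = 3 edges. P[all 3 edges red] = (1/2)^3, and likewise for blue, so P[monochromatic] = 2·(1/2)^3 = 2^{1 − 3} = 1/4.
Summing: E[X] = C(5, 3) · 2^{1 − 3} = 10 · 1/4 = 5/2.
Numerically: E[X] ≈ 2.500.

E[X] = C(5,3)·2^(1−C(3,2)) = 5/2 ≈ 2.500.


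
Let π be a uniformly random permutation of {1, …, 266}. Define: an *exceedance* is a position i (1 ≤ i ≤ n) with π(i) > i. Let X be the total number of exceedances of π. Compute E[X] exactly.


Write X = Σ_{i=1}^{266} X_i, where X_i = 1_{π(i) > i}.
For each fixed i, π(i) is uniform over {1, …, 266} (marginal of a uniform permutation), so P[π(i) > i] = (n − i)/n. Summing: Σ_{i=1}^{266} (n − i)/n = (0 + 1 + … + 265)/266 = 266(266 − 1)/(2·266) = (266 − 1)/2.
Hence E[X] = Σ_{i=1}^{266} (266 − i)/266 = 265/2 ≈ 132.50000.

E[X] = 265/2 = 132.50000.


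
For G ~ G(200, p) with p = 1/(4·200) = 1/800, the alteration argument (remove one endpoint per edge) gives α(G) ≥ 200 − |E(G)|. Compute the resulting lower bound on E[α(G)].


E[|E(G)|] = C(200, 2)·p = 19900 · (1/800) = 199/8.
E[α(G)] ≥ n − E[|E(G)|] = 200 − 199/8 = 1401/8.
Numerically: ≈ 175.12500.
(This is only a lower bound; the true E[α(G)] may be larger.)

E[α(G)] ≥ 1401/8 ≈ 175.12500.


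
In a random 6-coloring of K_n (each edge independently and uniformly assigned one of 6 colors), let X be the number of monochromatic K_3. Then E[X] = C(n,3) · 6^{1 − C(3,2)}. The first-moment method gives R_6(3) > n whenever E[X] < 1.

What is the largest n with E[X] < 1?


We need C(n, 3) · 6^{1 − 3} < 1, i.e. C(n, 3) < 6^{3 − 1} = 36.
Check values of n near the boundary:
  n = 3: C(3, 3) = 1; 1 < 36? YES
  n = 4: C(4, 3) = 4; 4 < 36? YES
  n = 5: C(5, 3) = 10; 10 < 36? YES
  n = 6: C(6, 3) = 20; 20 < 36? YES
  n = 7: C(7, 3) = 35; 35 < 36? YES
  n = 8: C(8, 3) = 56; 56 < 36? NO
  n = 9: C(9, 3) = 84; 84 < 36? NO
  n = 10: C(10, 3) = 120; 120 < 36? NO
The largest n with C(n, 3) < 36 is n = 7 (where E[X] = 35/36 ≈ 0.9722222). Hence R_6(3) > 7, i.e. R_6(3) ≥ 8.

Largest n = 7; hence R_6(3) > 7.


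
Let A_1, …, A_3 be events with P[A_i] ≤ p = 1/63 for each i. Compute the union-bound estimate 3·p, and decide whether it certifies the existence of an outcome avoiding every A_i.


Union bound: P[∪_{i=1}^{3} A_i] ≤ Σ_i P[A_i] ≤ 3·p = 3·(1/63) = 1/21.
Numerically: 1/21 ≈ 0.047619.
Is 1/21 < 1? YES.
Since P[∪ A_i] ≤ 1/21 < 1, the complement has P[∩ A_i^c] ≥ 1 − 1/21 = 20/21 > 0, so some outcome avoids every A_i.

3·p = 1/21 ≈ 0.047619; existence CERTIFIED by the union bound.


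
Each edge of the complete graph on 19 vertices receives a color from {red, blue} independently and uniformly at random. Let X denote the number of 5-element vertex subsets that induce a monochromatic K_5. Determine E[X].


Let X = Σ_S X_S over the C(19, 5) = 11628 subsets S of size 5, where X_S = 1 if the K_5 on S is monochromatic.
For a fixed S, the K_5 on S has C(5, 2) = 10 edges. P[all 10 edges red] = (1/2)^10, and likewise for blue, so P[monochromatic] = 2·(1/2)^10 = 2^{1 − 10} = 1/512.
Summing: E[X] = C(19, 5) · 2^{1 − 10} = 11628 · 1/512 = 2907/128.
Numerically: E[X] ≈ 22.71094.

E[X] = C(19,5)·2^(1−C(5,2)) = 2907/128 ≈ 22.71094.


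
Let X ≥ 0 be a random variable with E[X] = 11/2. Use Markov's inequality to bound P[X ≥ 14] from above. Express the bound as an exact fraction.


μ = E[X] = 11/2, a = 14.
Markov: P[X ≥ 14] ≤ μ/a = (11/2)/14 = 11/28.
Numerically: ≈ 0.392857.
(Since a = 14 > μ = 5.500000, the bound 11/28 is < 1 and informative.)

P[X ≥ 14] ≤ 11/28 ≈ 0.392857.


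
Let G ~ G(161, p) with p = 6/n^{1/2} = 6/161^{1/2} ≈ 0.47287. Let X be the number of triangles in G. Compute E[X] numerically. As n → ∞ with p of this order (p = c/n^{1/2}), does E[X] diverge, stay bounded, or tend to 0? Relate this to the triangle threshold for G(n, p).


Number of potential triangles: C(161, 3) = 682640.
Each occurs with probability p³ ≈ (0.47287)³ ≈ 1.0573407e-01.
By linearity: E[X] = C(161, 3)·p³ ≈ 682640 · 1.0573407e-01 ≈ 72178.30345.
Since α = 1/2 < 1, p = c/n^{1/2} ≫ 1/n is above the triangle threshold p ~ 1/n. Asymptotically E[X] ~ (c³/6)·n^{3(1−α)} = (6³/6)·n^{1.5} → ∞; triangles are abundant w.h.p.

E[X] ≈ 72178.30345; in regime p = Θ(1/n^{1/2}) E[X] diverges (above the triangle threshold p ~ 1/n).


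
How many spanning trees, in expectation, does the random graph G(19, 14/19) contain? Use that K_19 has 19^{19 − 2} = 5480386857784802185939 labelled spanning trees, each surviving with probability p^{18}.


K_19 has 19^{19 − 2} = 5480386857784802185939 labelled spanning trees.
For each such spanning tree H, let X_H = 1 if all 18 edges of H are present in G. Then P[X_H = 1] = p^{18} = (14/19)^{18} = 426878854210636742656/104127350297911241532841.
Summing the indicators: E[X] = Σ_H E[X_H] = 5480386857784802185939 · p^{18} = 5480386857784802185939 · 426878854210636742656/104127350297911241532841 = 426878854210636742656/19.
Numerically: E[X] ≈ 2.25e+19.

E[X] = 5480386857784802185939 · (14/19)^{18} = 426878854210636742656/19 ≈ 2.25e+19.


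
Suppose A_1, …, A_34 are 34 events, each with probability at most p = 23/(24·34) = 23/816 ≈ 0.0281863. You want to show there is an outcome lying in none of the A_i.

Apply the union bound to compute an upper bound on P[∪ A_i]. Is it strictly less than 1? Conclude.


Union bound: P[∪_{i=1}^{34} A_i] ≤ Σ_i P[A_i] ≤ 34·p = 34·(23/816) = 23/24.
Numerically: 23/24 ≈ 0.9583333.
Is 23/24 < 1? YES.
Since P[∪ A_i] ≤ 23/24 < 1, the complement has P[∩ A_i^c] ≥ 1 − 23/24 = 1/24 > 0, so some outcome avoids every A_i.

34·p = 23/24 ≈ 0.9583333; existence CERTIFIED by the union bound.


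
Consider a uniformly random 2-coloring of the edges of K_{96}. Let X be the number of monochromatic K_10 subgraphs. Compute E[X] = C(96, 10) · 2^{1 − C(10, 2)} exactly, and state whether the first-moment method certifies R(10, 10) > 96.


E[X] = C(96, 10) · 2^{1 − 45} = 11279926456656 · 2^{−44} = 11279926456656/17592186044416.
As a reduced fraction: E[X] = 704995403541/1099511627776 ≈ 0.641190.
Is E[X] < 1? YES.
Since E[X] < 1, there exists a 2-coloring of K_{96} with no monochromatic K_10; hence R(10, 10) > 96.

E[X] = 704995403541/1099511627776 ≈ 0.641190; E[X] < 1, so R(10, 10) > 96.


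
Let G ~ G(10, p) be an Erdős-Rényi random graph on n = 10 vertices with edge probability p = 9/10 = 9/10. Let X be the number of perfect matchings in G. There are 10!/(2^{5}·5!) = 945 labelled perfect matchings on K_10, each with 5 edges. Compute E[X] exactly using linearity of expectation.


K_10 has 10!/(2^{5}·5!) = 945 labelled perfect matchings.
For each such perfect matching H, let X_H = 1 if all 5 edges of H are present in G. Then P[X_H = 1] = p^{5} = (9/10)^{5} = 59049/100000.
Summing the indicators: E[X] = Σ_H E[X_H] = 945 · p^{5} = 945 · 59049/100000 = 11160261/20000.
Numerically: E[X] ≈ 558.013.

E[X] = 945 · (9/10)^{5} = 11160261/20000 ≈ 558.013.


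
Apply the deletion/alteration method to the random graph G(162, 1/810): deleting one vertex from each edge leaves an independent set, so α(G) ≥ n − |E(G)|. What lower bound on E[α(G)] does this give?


E[|E(G)|] = C(162, 2)·p = 13041 · (1/810) = 161/10.
E[α(G)] ≥ n − E[|E(G)|] = 162 − 161/10 = 1459/10.
Numerically: ≈ 145.9000.
(This is only a lower bound; the true E[α(G)] may be larger.)

E[α(G)] ≥ 1459/10 ≈ 145.9000.


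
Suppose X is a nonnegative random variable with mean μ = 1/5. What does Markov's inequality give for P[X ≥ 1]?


μ = E[X] = 1/5, a = 1.
Markov: P[X ≥ 1] ≤ μ/a = (1/5)/1 = 1/5.
Numerically: ≈ 0.200000.
(Since a = 1 > μ = 0.200000, the bound 1/5 is < 1 and informative.)

P[X ≥ 1] ≤ 1/5 ≈ 0.200000.


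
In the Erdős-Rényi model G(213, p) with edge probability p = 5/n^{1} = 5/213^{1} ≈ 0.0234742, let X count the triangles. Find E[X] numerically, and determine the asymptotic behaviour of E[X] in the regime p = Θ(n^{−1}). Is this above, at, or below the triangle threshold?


Number of potential triangles: C(213, 3) = 1587986.
Each occurs with probability p³ ≈ (0.0234742)³ ≈ 1.29351421e-05.
By linearity: E[X] = C(213, 3)·p³ ≈ 1587986 · 1.29351421e-05 ≈ 20.540824.
Here α = 1, so p = 5/n is exactly at the triangle threshold p ~ 1/n. Asymptotically E[X] → c³/6 = 5³/6 = 125/6 ≈ 20.833333, a bounded constant. In this regime the triangle count is asymptotically Poisson(c³/6).

E[X] ≈ 20.540824; in regime p = Θ(1/n^{1}) E[X] stays bounded (at the triangle threshold p ~ 1/n).


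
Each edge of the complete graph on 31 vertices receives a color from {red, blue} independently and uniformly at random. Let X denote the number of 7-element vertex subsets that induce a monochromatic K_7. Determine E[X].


Let X = Σ_S X_S over the C(31, 7) = 2629575 subsets S of size 7, where X_S = 1 if the K_7 on S is monochromatic.
For a fixed S, the K_7 on S has C(7, 2) = 21 edges. P[all 21 edges red] = (1/2)^21, and likewise for blue, so P[monochromatic] = 2·(1/2)^21 = 2^{1 − 21} = 1/1048576.
By linearity of expectation: E[X] = C(31, 7) · 2^{1 − 21} = 2629575 · 1/1048576 = 2629575/1048576.
Numerically: E[X] ≈ 2.5078.

E[X] = C(31,7)·2^(1−C(7,2)) = 2629575/1048576 ≈ 2.5078.


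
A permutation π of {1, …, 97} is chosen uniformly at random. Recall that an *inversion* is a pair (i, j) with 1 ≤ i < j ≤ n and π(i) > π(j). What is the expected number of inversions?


Write X = Σ X_I over the C(97, 2) = 4656 pairs i < j, with X_I the indicator of one inversion.
There are 4656 indicators.
For each fixed pair i < j, the values π(i) and π(j) are two distinct elements of {1, …, 97} in uniformly random order; by symmetry P[π(i) > π(j)] = 1/2.
By linearity: E[X] = 4656 · (1/2) = C(97, 2) · (1/2) = 4656/2 = 2328 ≈ 2328.00000.

E[X] = 2328 = 2328.00000.


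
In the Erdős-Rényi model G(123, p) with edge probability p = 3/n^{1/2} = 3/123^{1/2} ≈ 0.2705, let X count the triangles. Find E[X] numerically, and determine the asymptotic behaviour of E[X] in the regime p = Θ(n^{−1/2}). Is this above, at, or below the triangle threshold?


Number of potential triangles: C(123, 3) = 302621.
Each occurs with probability p³ ≈ (0.2705)³ ≈ 1.979275e-02.
By linearity: E[X] = C(123, 3)·p³ ≈ 302621 · 1.979275e-02 ≈ 5989.7012.
Since α = 1/2 < 1, p = c/n^{1/2} ≫ 1/n is above the triangle threshold p ~ 1/n. Asymptotically E[X] ~ (c³/6)·n^{3(1−α)} = (3³/6)·n^{1.5} → ∞; triangles are abundant w.h.p.

E[X] ≈ 5989.7012; in regime p = Θ(1/n^{1/2}) E[X] diverges (above the triangle threshold p ~ 1/n).


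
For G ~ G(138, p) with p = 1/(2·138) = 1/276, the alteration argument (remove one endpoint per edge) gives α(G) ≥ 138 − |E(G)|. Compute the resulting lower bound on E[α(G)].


E[|E(G)|] = C(138, 2)·p = 9453 · (1/276) = 137/4.
E[α(G)] ≥ n − E[|E(G)|] = 138 − 137/4 = 415/4.
Numerically: ≈ 103.750000.
(This is only a lower bound; the true E[α(G)] may be larger.)

E[α(G)] ≥ 415/4 ≈ 103.750000.
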